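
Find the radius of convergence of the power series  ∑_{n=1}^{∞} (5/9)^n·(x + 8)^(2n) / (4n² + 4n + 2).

R = 3√5/5

The ratio of consecutive coefficients is [(4n² + 4n + 2)/(4(n+1)² + 4(n+1) + 2)] · 5/9 → 5/9.
Writing y = (x + 8)², the series in y has radius 9/5, so |x + 8| < √(9/5) and R = 3√5/5.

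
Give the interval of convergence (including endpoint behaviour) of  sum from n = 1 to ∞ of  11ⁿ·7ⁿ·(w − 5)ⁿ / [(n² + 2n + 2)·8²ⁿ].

[321/77, 449/77]

The ratio of consecutive coefficients is [(n² + 2n + 2)/((n+1)² + 2(n+1) + 2)] · 11·7/64 → 77/64.
The series converges when 77/64 · |w − 5| < 1, giving R = 64/77.
When w = 449/77, the series is dominated by a constant times Σ 1/n², which converges (p = 2 > 1).
At w = 321/77: the terms are on the order of 1/n², so the series converges absolutely by comparison with the p-series (p = 2 > 1).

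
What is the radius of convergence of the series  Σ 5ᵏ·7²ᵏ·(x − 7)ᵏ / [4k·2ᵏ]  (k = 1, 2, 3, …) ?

Apply the ratio test: |a_{k+1}| / |a_k| = [4k/4(k+1)] · 5·49/2, which tends to 245/2 as k → ∞.
The series converges when 245/2 · |x − 7| < 1, giving R = 2/245.

R = 2/245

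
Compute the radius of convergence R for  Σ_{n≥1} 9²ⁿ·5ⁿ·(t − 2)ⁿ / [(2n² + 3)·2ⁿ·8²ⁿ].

Apply the ratio test: |a_{n+1}| / |a_n| = [(2n² + 3)/(2(n+1)² + 3)] · 81·5/(2·64), which tends to 405/128 as n → ∞.
Hence the series converges for |t − 2| < 1/(405/128) = 128/405, so the radius of convergence is 128/405.

R = 128/405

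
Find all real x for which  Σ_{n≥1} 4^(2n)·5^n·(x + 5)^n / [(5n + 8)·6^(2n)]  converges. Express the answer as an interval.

[-109/20, -91/20)

Apply the ratio test: |a_{n+1}| / |a_n| = [(5n + 8)/(5(n+1) + 8)] · 16·5/36, which tends to 20/9 as n → ∞.
The series converges when 20/9 · |x + 5| < 1, giving R = 9/20.
At x = -91/20: the terms are asymptotic to a nonzero constant times 1/n, so the series diverges by limit comparison with Σ 1/n.
At x = -109/20: the terms alternate in sign and decrease monotonically to 0 in absolute value (size ~ c/n), so the alternating series test gives convergence.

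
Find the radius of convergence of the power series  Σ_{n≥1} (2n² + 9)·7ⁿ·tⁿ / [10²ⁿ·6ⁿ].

R = 600/7

The ratio of consecutive coefficients is [(2(n+1)² + 9)/(2n² + 9)] · 7/(100·6) → 7/600.
Thus R = 1/(7/600) = 600/7.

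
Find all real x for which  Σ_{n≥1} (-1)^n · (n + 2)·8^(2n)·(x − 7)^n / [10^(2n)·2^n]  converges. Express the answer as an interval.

Ratio test: |a_{n+1}/a_n| = [((n+1) + 2)/(n + 2)] · 64/(100·2) → 8/25 as n → ∞.
Hence the series converges for |x − 7| < 1/(8/25) = 25/8, so the radius of convergence is 25/8.
When x = 81/8, the terms have absolute value of order n, which does not tend to 0, so the series diverges by the divergence test.
When x = 31/8, the terms do not tend to 0, so the series diverges.

(31/8, 81/8)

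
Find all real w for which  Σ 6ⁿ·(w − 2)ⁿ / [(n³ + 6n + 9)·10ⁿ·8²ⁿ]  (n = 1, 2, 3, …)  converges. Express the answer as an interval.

The ratio of consecutive coefficients is [(n³ + 6n + 9)/((n+1)³ + 6(n+1) + 9)] · 6/(10·64) → 3/320.
Thus R = 1/(3/320) = 320/3.
Endpoint w = 326/3: the series is dominated by a constant times Σ 1/n³, which converges (p = 3 > 1).
Endpoint w = -314/3: the series is dominated by a constant times Σ 1/n³, which converges (p = 3 > 1).

[-314/3, 326/3]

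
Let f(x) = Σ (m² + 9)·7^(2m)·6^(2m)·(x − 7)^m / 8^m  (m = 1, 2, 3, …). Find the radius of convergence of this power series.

R = 2/441

Apply the ratio test: |a_{m+1}| / |a_m| = [((m+1)² + 9)/(m² + 9)] · 49·36/8, which tends to 441/2 as m → ∞.
Convergence for |x − 7| · 441/2 < 1, i.e. |x − 7| < 2/441. So R = 2/441.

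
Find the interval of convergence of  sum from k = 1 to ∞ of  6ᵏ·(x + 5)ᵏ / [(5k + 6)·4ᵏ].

[-17/3, -13/3)

Apply the ratio test: |a_{k+1}| / |a_k| = [(5k + 6)/(5(k+1) + 6)] · 6/4, which tends to 3/2 as k → ∞.
Hence the series converges for |x + 5| < 1/(3/2) = 2/3, so the radius of convergence is 2/3.
Check x = -13/3: the terms are asymptotic to a nonzero constant times 1/k, so the series diverges by limit comparison with Σ 1/k.
At x = -17/3: convergence follows from the alternating series test (terms decrease monotonically to 0).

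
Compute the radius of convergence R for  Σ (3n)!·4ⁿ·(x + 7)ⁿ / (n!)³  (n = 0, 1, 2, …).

Ratio test: |a_{n+1}/a_n| = (3n+1)·(3n+2)·(3n+3)/(n+1)³ · 4 → 108 as n → ∞.
Thus R = 1/(108) = 1/108.

R = 1/108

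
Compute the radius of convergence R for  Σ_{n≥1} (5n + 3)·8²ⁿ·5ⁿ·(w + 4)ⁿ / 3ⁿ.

Apply the ratio test: |a_{n+1}| / |a_n| = [(5(n+1) + 3)/(5n + 3)] · 64·5/3, which tends to 320/3 as n → ∞.
Thus R = 1/(320/3) = 3/320.

R = 3/320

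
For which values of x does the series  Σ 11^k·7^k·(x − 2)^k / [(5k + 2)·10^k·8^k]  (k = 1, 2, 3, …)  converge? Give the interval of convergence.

The ratio of consecutive coefficients is [(5k + 2)/(5(k+1) + 2)] · 11·7/(10·8) → 77/80.
Thus R = 1/(77/80) = 80/77.
Endpoint x = 234/77: the terms behave like c/k; limit comparison with the harmonic series gives divergence.
Check x = 74/77: convergence follows from the alternating series test (terms decrease monotonically to 0).

[74/77, 234/77)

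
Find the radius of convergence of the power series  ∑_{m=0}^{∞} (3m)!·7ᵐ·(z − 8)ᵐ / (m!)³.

R = 1/189

The ratio of consecutive coefficients is (3m+1)·(3m+2)·(3m+3)/(m+1)³ · 7 → 189.
The series converges when 189 · |z − 8| < 1, giving R = 1/189.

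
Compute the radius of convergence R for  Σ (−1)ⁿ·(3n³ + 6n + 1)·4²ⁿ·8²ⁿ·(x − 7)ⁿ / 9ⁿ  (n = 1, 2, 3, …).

R = 9/1024

Apply the ratio test: |a_{n+1}| / |a_n| = [(3(n+1)³ + 6(n+1) + 1)/(3n³ + 6n + 1)] · 16·64/9, which tends to 1024/9 as n → ∞.
Thus R = 1/(1024/9) = 9/1024.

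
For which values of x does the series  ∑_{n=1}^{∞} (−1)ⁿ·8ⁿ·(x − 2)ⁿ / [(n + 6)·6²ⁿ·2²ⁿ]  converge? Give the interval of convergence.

(-16, 20]

The ratio of consecutive coefficients is [(n + 6)/((n+1) + 6)] · 8/(36·4) → 1/18.
Hence the series converges for |x − 2| < 1/(1/18) = 18, so the radius of convergence is 18.
Endpoint x = 20: the terms alternate in sign and decrease monotonically to 0 in absolute value (size ~ c/n), so the alternating series test gives convergence.
Endpoint x = -16: the terms behave like c/n; limit comparison with the harmonic series gives divergence.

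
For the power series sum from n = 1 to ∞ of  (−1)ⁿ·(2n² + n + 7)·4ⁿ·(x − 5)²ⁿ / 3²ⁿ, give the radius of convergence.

R = 3/2

The ratio of consecutive coefficients is [(2(n+1)² + (n+1) + 7)/(2n² + n + 7)] · 4/9 → 4/9.
Successive powers of (x − 5) differ by 2, so the series converges when |x − 5|² · 4/9 < 1, i.e. |x − 5| < √(9/4) = 3/2. So R = 3/2.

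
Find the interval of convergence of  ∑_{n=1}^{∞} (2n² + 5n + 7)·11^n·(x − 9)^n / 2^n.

(97/11, 101/11)

The ratio of consecutive coefficients is [(2(n+1)² + 5(n+1) + 7)/(2n² + 5n + 7)] · 11/2 → 11/2.
Convergence for |x − 9| · 11/2 < 1, i.e. |x − 9| < 2/11. So R = 2/11.
Check x = 101/11: the n-th term does not approach 0; divergence by the term test.
At x = 97/11: the terms have absolute value of order n², which does not tend to 0, so the series diverges by the divergence test.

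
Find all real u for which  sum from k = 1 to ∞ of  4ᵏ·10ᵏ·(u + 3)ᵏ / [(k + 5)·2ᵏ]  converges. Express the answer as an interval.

[-61/20, -59/20)

Apply the ratio test: |a_{k+1}| / |a_k| = [(k + 5)/((k+1) + 5)] · 4·10/2, which tends to 20 as k → ∞.
Convergence for |u + 3| · 20 < 1, i.e. |u + 3| < 1/20. So R = 1/20.
At u = -59/20: the terms behave like c/k; limit comparison with the harmonic series gives divergence.
At u = -61/20: the terms alternate in sign and decrease monotonically to 0 in absolute value (size ~ c/k), so the alternating series test gives convergence.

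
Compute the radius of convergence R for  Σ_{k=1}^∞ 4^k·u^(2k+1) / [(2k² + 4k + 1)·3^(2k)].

R = 3/2

By the ratio test, |a_{k+1}/a_k| = [(2k² + 4k + 1)/(2(k+1)² + 4(k+1) + 1)] · 4/9 → 4/9.
Since the exponent of u increases by 2 each term, convergence requires |u|² < 9/4, hence R = 3/2.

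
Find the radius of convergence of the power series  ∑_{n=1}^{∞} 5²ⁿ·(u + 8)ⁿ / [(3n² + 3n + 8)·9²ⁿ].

By the ratio test, |a_{n+1}/a_n| = [(3n² + 3n + 8)/(3(n+1)² + 3(n+1) + 8)] · 25/81 → 25/81.
Convergence for |u + 8| · 25/81 < 1, i.e. |u + 8| < 81/25. So R = 81/25.

R = 81/25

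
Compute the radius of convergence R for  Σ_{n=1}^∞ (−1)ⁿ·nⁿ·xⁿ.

R = 0

Applying the root test, |a_n|^(1/n) = n → ∞.
The root grows without bound, so R = 0 (convergence only at x = 0).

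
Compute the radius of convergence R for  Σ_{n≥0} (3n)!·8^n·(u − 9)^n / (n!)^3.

R = 1/216

The ratio of consecutive coefficients is (3n+1)·(3n+2)·(3n+3)/(n+1)³ · 8 → 216.
The series converges when 216 · |u − 9| < 1, giving R = 1/216.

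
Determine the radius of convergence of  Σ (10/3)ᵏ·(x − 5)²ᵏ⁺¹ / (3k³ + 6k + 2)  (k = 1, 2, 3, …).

The ratio of consecutive coefficients is [(3k³ + 6k + 2)/(3(k+1)³ + 6(k+1) + 2)] · 10/3 → 10/3.
Writing y = (x − 5)², the series in y has radius 3/10, so |x − 5| < √(3/10) and R = √30/10.

R = √30/10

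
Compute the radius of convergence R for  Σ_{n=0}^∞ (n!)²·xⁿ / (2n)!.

R = 4

By the ratio test, |a_{n+1}/a_n| = (n+1)²/[(2n+1)·(2n+2)] → 1/4.
Thus R = 1/(1/4) = 4.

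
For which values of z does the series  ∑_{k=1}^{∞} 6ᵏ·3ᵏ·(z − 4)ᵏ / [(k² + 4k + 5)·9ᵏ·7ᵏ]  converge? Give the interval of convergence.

[1/2, 15/2]

By the ratio test, |a_{k+1}/a_k| = [(k² + 4k + 5)/((k+1)² + 4(k+1) + 5)] · 6·3/(9·7) → 2/7.
Convergence for |z − 4| · 2/7 < 1, i.e. |z − 4| < 7/2. So R = 7/2.
Endpoint z = 15/2: the terms are on the order of 1/k², so the series converges absolutely by comparison with the p-series (p = 2 > 1).
Check z = 1/2: absolute convergence follows by limit comparison with Σ 1/k².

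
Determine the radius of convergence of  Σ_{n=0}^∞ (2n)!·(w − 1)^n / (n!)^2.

R = 1/4

Ratio test: |a_{n+1}/a_n| = (2n+1)·(2n+2)/(n+1)² → 4 as n → ∞.
Hence the series converges for |w − 1| < 1/(4) = 1/4, so the radius of convergence is 1/4.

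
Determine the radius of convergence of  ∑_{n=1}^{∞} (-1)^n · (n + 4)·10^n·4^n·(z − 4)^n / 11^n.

By the ratio test, |a_{n+1}/a_n| = [((n+1) + 4)/(n + 4)] · 10·4/11 → 40/11.
Thus R = 1/(40/11) = 11/40.

R = 11/40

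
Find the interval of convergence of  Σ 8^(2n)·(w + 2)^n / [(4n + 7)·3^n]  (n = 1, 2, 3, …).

Apply the ratio test: |a_{n+1}| / |a_n| = [(4n + 7)/(4(n+1) + 7)] · 64/3, which tends to 64/3 as n → ∞.
Convergence for |w + 2| · 64/3 < 1, i.e. |w + 2| < 3/64. So R = 3/64.
When w = -125/64, the terms behave like c/n; limit comparison with the harmonic series gives divergence.
Endpoint w = -131/64: convergence follows from the alternating series test (terms decrease monotonically to 0).

[-131/64, -125/64)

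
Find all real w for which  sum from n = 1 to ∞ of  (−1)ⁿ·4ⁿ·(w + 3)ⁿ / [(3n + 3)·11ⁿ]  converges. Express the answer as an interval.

Apply the ratio test: |a_{n+1}| / |a_n| = [(3n + 3)/(3(n+1) + 3)] · 4/11, which tends to 4/11 as n → ∞.
Hence the series converges for |w + 3| < 1/(4/11) = 11/4, so the radius of convergence is 11/4.
When w = -1/4, an alternating series whose terms decrease to 0 in absolute value, so it converges by the Leibniz criterion.
Check w = -23/4: comparison with the harmonic series Σ 1/n shows the series diverges.

(-23/4, -1/4]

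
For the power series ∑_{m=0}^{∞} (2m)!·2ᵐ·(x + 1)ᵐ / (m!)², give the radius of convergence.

R = 1/8

By the ratio test, |a_{m+1}/a_m| = (2m+1)·(2m+2)/(m+1)² · 2 → 8.
Hence the series converges for |x + 1| < 1/(8) = 1/8, so the radius of convergence is 1/8.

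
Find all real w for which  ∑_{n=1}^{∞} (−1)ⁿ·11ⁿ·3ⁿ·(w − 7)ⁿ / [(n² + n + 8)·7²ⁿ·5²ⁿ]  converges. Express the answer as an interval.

By the ratio test, |a_{n+1}/a_n| = [(n² + n + 8)/((n+1)² + (n+1) + 8)] · 11·3/(49·25) → 33/1225.
The series converges when 33/1225 · |w − 7| < 1, giving R = 1225/33.
At w = 1456/33: absolute convergence follows by limit comparison with Σ 1/n².
Endpoint w = -994/33: the series is dominated by a constant times Σ 1/n², which converges (p = 2 > 1).

[-994/33, 1456/33]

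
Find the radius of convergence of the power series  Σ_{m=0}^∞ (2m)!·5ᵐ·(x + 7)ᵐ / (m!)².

Ratio test: |a_{m+1}/a_m| = (2m+1)·(2m+2)/(m+1)² · 5 → 20 as m → ∞.
Thus R = 1/(20) = 1/20.

R = 1/20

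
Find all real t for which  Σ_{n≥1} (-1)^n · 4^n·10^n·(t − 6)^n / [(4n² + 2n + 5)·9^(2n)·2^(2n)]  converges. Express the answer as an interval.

The ratio of consecutive coefficients is [(4n² + 2n + 5)/(4(n+1)² + 2(n+1) + 5)] · 4·10/(81·4) → 10/81.
Thus R = 1/(10/81) = 81/10.
Check t = 141/10: absolute convergence follows by limit comparison with Σ 1/n².
At t = -21/10: the series is dominated by a constant times Σ 1/n², which converges (p = 2 > 1).

[-21/10, 141/10]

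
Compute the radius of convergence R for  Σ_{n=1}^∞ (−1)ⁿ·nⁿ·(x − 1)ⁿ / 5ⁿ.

By the Cauchy root test, |a_n|^(1/n) = n/5 → ∞.
The root grows without bound, so R = 0 (convergence only at x = 1).

R = 0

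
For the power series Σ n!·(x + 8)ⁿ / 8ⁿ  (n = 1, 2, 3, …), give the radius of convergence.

By the ratio test, |a_{n+1}/a_n| = (n+1) · 1/8 → ∞.
Since the ratio → ∞, the series diverges for every x ≠ -8, and R = 0.

R = 0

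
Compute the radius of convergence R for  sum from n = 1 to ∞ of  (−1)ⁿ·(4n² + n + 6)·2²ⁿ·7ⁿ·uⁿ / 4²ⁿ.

Apply the ratio test: |a_{n+1}| / |a_n| = [(4(n+1)² + (n+1) + 6)/(4n² + n + 6)] · 4·7/16, which tends to 7/4 as n → ∞.
Thus R = 1/(7/4) = 4/7.

R = 4/7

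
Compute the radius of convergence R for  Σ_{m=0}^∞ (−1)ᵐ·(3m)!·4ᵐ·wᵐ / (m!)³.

R = 1/108

Apply the ratio test: |a_{m+1}| / |a_m| = (3m+1)·(3m+2)·(3m+3)/(m+1)³ · 4, which tends to 108 as m → ∞.
Hence the series converges for |w| < 1/(108) = 1/108, so the radius of convergence is 1/108.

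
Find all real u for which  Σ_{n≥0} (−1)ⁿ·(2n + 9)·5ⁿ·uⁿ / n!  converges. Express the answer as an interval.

(−∞, ∞)

By the ratio test, |a_{n+1}/a_n| = (2(n+1) + 9)/(2n + 9) · 5 · 1/(n+1) → 0.
The limit is 0, so the series converges for all u; R = ∞.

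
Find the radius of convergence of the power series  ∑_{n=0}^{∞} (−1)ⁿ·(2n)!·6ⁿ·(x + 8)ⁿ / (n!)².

R = 1/24

The ratio of consecutive coefficients is (2n+1)·(2n+2)/(n+1)² · 6 → 24.
Thus R = 1/(24) = 1/24.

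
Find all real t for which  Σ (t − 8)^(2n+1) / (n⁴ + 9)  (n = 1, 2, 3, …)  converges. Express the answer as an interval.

The ratio of consecutive coefficients is (n⁴ + 9)/((n+1)⁴ + 9) → 1.
Since the exponent of (t − 8) increases by 2 each term, convergence requires |t − 8|² < 1, hence R = 1.
Check t = 9: the series is dominated by a constant times Σ 1/n⁴, which converges (p = 4 > 1).
At t = 7: the series is dominated by a constant times Σ 1/n⁴, which converges (p = 4 > 1).

[7, 9]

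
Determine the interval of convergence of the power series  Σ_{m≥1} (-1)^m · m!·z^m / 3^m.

{0}

By the ratio test, |a_{m+1}/a_m| = (m+1) · 1/3 → ∞.
Since the ratio → ∞, the series diverges for every z ≠ 0, and R = 0.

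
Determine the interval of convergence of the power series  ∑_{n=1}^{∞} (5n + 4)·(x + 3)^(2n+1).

The ratio of consecutive coefficients is (5(n+1) + 4)/(5n + 4) → 1.
Writing y = (x + 3)², the series in y has radius 1, so |x + 3| < √(1) = 1 and R = 1.
Check x = -2: the terms do not tend to 0, so the series diverges.
Check x = -4: the terms do not tend to 0, so the series diverges.

(-4, -2)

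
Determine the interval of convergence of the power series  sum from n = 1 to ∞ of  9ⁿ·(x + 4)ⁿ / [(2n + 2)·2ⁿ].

[-38/9, -34/9)

By the ratio test, |a_{n+1}/a_n| = [(2n + 2)/(2(n+1) + 2)] · 9/2 → 9/2.
Convergence for |x + 4| · 9/2 < 1, i.e. |x + 4| < 2/9. So R = 2/9.
When x = -34/9, the terms are asymptotic to a nonzero constant times 1/n, so the series diverges by limit comparison with Σ 1/n.
At x = -38/9: the terms alternate in sign and decrease monotonically to 0 in absolute value (size ~ c/n), so the alternating series test gives convergence.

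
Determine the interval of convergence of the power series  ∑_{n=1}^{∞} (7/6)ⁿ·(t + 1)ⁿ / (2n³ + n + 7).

[-13/7, -1/7]

The ratio of consecutive coefficients is [(2n³ + n + 7)/(2(n+1)³ + (n+1) + 7)] · 7/6 → 7/6.
The series converges when 7/6 · |t + 1| < 1, giving R = 6/7.
Check t = -1/7: the series is dominated by a constant times Σ 1/n³, which converges (p = 3 > 1).
Check t = -13/7: the terms are on the order of 1/n³, so the series converges absolutely by comparison with the p-series (p = 3 > 1).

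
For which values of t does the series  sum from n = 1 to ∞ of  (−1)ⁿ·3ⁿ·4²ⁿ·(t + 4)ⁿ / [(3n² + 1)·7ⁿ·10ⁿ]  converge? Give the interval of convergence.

[-131/24, -61/24]

Apply the ratio test: |a_{n+1}| / |a_n| = [(3n² + 1)/(3(n+1)² + 1)] · 3·16/(7·10), which tends to 24/35 as n → ∞.
Convergence for |t + 4| · 24/35 < 1, i.e. |t + 4| < 35/24. So R = 35/24.
Endpoint t = -61/24: the series is dominated by a constant times Σ 1/n², which converges (p = 2 > 1).
At t = -131/24: the series is dominated by a constant times Σ 1/n², which converges (p = 2 > 1).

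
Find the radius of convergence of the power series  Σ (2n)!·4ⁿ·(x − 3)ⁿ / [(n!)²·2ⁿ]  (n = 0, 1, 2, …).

Apply the ratio test: |a_{n+1}| / |a_n| = (2n+1)·(2n+2)/(n+1)² · 4/2, which tends to 8 as n → ∞.
Hence the series converges for |x − 3| < 1/(8) = 1/8, so the radius of convergence is 1/8.

R = 1/8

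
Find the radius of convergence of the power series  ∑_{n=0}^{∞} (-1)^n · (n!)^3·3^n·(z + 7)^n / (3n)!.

R = 9

The ratio of consecutive coefficients is (n+1)³/[(3n+1)·(3n+2)·(3n+3)] · 3 → 1/9.
Hence the series converges for |z + 7| < 1/(1/9) = 9, so the radius of convergence is 9.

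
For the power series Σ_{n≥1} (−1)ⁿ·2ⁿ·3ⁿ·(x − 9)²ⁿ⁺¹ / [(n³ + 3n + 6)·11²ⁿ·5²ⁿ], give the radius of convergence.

R = 55√6/6

The ratio of consecutive coefficients is [(n³ + 3n + 6)/((n+1)³ + 3(n+1) + 6)] · 2·3/(121·25) → 6/3025.
Since the exponent of (x − 9) increases by 2 each term, convergence requires |x − 9|² < 3025/6, hence R = 55√6/6.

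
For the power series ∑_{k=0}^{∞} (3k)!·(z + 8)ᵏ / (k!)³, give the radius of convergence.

R = 1/27

By the ratio test, |a_{k+1}/a_k| = (3k+1)·(3k+2)·(3k+3)/(k+1)³ → 27.
Convergence for |z + 8| · 27 < 1, i.e. |z + 8| < 1/27. So R = 1/27.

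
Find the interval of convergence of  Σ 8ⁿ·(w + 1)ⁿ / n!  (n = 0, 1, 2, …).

Ratio test: |a_{n+1}/a_n| = 8 · 1/(n+1) → 0 as n → ∞.
The ratio tends to 0 regardless of w, hence R = ∞.

(−∞, ∞)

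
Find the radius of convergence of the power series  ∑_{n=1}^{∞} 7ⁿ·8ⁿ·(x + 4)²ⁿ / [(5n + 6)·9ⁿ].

The ratio of consecutive coefficients is [(5n + 6)/(5(n+1) + 6)] · 7·8/9 → 56/9.
Writing y = (x + 4)², the series in y has radius 9/56, so |x + 4| < √(9/56) and R = 3√14/28.

R = 3√14/28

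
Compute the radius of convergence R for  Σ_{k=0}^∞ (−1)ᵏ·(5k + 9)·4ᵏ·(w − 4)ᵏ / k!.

R = ∞

By the ratio test, |a_{k+1}/a_k| = (5(k+1) + 9)/(5k + 9) · 4 · 1/(k+1) → 0.
The limit is 0, so the series converges for all w; R = ∞.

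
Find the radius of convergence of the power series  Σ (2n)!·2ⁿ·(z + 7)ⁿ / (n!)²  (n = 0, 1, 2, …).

By the ratio test, |a_{n+1}/a_n| = (2n+1)·(2n+2)/(n+1)² · 2 → 8.
Convergence for |z + 7| · 8 < 1, i.e. |z + 7| < 1/8. So R = 1/8.

R = 1/8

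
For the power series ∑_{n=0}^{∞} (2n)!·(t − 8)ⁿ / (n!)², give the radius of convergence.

R = 1/4

The ratio of consecutive coefficients is (2n+1)·(2n+2)/(n+1)² → 4.
The series converges when 4 · |t − 8| < 1, giving R = 1/4.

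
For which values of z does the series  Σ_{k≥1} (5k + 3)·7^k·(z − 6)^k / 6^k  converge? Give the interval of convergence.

By the ratio test, |a_{k+1}/a_k| = [(5(k+1) + 3)/(5k + 3)] · 7/6 → 7/6.
Convergence for |z − 6| · 7/6 < 1, i.e. |z − 6| < 6/7. So R = 6/7.
Endpoint z = 48/7: the k-th term does not approach 0; divergence by the term test.
When z = 36/7, the terms have absolute value of order k, which does not tend to 0, so the series diverges by the divergence test.

(36/7, 48/7)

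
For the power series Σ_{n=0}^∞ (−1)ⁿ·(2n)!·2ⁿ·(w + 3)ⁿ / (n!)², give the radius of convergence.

R = 1/8

By the ratio test, |a_{n+1}/a_n| = (2n+1)·(2n+2)/(n+1)² · 2 → 8.
Hence the series converges for |w + 3| < 1/(8) = 1/8, so the radius of convergence is 1/8.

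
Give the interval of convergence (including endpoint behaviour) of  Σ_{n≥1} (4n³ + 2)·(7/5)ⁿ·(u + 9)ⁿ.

(-68/7, -58/7)

The ratio of consecutive coefficients is [(4(n+1)³ + 2)/(4n³ + 2)] · 7/5 → 7/5.
Hence the series converges for |u + 9| < 1/(7/5) = 5/7, so the radius of convergence is 5/7.
Endpoint u = -58/7: the terms have absolute value of order n³, which does not tend to 0, so the series diverges by the divergence test.
Endpoint u = -68/7: the terms do not tend to 0, so the series diverges.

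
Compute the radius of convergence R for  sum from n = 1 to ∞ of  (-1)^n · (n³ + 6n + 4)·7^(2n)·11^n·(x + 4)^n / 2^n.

Apply the ratio test: |a_{n+1}| / |a_n| = [((n+1)³ + 6(n+1) + 4)/(n³ + 6n + 4)] · 49·11/2, which tends to 539/2 as n → ∞.
Convergence for |x + 4| · 539/2 < 1, i.e. |x + 4| < 2/539. So R = 2/539.

R = 2/539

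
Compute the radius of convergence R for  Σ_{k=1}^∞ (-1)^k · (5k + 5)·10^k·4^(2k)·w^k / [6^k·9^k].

R = 27/80

Apply the ratio test: |a_{k+1}| / |a_k| = [(5(k+1) + 5)/(5k + 5)] · 10·16/(6·9), which tends to 80/27 as k → ∞.
The series converges when 80/27 · |w| < 1, giving R = 27/80.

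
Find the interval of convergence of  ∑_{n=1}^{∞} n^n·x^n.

{0}

Applying the root test, |a_n|^(1/n) = n → ∞.
The root grows without bound, so R = 0 (convergence only at x = 0).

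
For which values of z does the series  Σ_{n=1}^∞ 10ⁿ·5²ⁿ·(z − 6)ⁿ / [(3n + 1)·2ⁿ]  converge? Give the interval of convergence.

[749/125, 751/125)

The ratio of consecutive coefficients is [(3n + 1)/(3(n+1) + 1)] · 10·25/2 → 125.
The series converges when 125 · |z − 6| < 1, giving R = 1/125.
Endpoint z = 751/125: the terms are asymptotic to a nonzero constant times 1/n, so the series diverges by limit comparison with Σ 1/n.
Endpoint z = 749/125: an alternating series whose terms decrease to 0 in absolute value, so it converges by the Leibniz criterion.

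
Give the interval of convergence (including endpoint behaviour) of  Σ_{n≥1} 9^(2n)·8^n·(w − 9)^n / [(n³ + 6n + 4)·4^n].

The ratio of consecutive coefficients is [(n³ + 6n + 4)/((n+1)³ + 6(n+1) + 4)] · 81·8/4 → 162.
Convergence for |w − 9| · 162 < 1, i.e. |w − 9| < 1/162. So R = 1/162.
At w = 1459/162: absolute convergence follows by limit comparison with Σ 1/n³.
Check w = 1457/162: absolute convergence follows by limit comparison with Σ 1/n³.

[1457/162, 1459/162]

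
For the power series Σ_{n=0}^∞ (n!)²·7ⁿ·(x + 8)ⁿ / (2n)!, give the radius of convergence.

By the ratio test, |a_{n+1}/a_n| = (n+1)²/[(2n+1)·(2n+2)] · 7 → 7/4.
Hence the series converges for |x + 8| < 1/(7/4) = 4/7, so the radius of convergence is 4/7.

R = 4/7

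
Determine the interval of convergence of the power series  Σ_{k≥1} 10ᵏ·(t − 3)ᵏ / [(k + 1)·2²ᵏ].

[13/5, 17/5)

Apply the ratio test: |a_{k+1}| / |a_k| = [(k + 1)/((k+1) + 1)] · 10/4, which tends to 5/2 as k → ∞.
Convergence for |t − 3| · 5/2 < 1, i.e. |t − 3| < 2/5. So R = 2/5.
When t = 17/5, the terms are asymptotic to a nonzero constant times 1/k, so the series diverges by limit comparison with Σ 1/k.
When t = 13/5, an alternating series whose terms decrease to 0 in absolute value, so it converges by the Leibniz criterion.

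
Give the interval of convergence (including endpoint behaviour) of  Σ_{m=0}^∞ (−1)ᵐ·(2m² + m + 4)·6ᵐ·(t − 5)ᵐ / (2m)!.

Apply the ratio test: |a_{m+1}| / |a_m| = (2(m+1)² + (m+1) + 4)/(2m² + m + 4) · 6 · 1/[(2m+1)·(2m+2)], which tends to 0 as m → ∞.
Since the limit is 0 < 1 for every t, the series converges on all of ℝ and R = ∞.

(−∞, ∞)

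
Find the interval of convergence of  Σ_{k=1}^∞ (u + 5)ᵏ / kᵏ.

Root test: |a_k|^(1/k) = 1/k → 0.
The limit is 0 for every u, so R = ∞.

(−∞, ∞)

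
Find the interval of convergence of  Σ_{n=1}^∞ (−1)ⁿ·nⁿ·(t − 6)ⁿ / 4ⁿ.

Applying the root test, |a_n|^(1/n) = n/4 → ∞.
Since the n-th root of |a_n| is unbounded, the series converges only at t = 6; R = 0.

{6}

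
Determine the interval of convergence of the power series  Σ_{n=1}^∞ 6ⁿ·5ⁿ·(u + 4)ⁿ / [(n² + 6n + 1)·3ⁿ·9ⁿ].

[-49/10, -31/10]

Ratio test: |a_{n+1}/a_n| = [(n² + 6n + 1)/((n+1)² + 6(n+1) + 1)] · 6·5/(3·9) → 10/9 as n → ∞.
The series converges when 10/9 · |u + 4| < 1, giving R = 9/10.
Check u = -31/10: the terms are on the order of 1/n², so the series converges absolutely by comparison with the p-series (p = 2 > 1).
Check u = -49/10: the series is dominated by a constant times Σ 1/n², which converges (p = 2 > 1).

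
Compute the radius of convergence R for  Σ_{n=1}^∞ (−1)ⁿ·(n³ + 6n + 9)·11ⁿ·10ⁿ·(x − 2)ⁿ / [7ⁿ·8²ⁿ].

Ratio test: |a_{n+1}/a_n| = [((n+1)³ + 6(n+1) + 9)/(n³ + 6n + 9)] · 11·10/(7·64) → 55/224 as n → ∞.
The series converges when 55/224 · |x − 2| < 1, giving R = 224/55.

R = 224/55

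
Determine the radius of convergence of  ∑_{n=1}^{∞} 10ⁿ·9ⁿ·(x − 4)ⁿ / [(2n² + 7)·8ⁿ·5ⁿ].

R = 4/9

Apply the ratio test: |a_{n+1}| / |a_n| = [(2n² + 7)/(2(n+1)² + 7)] · 10·9/(8·5), which tends to 9/4 as n → ∞.
Thus R = 1/(9/4) = 4/9.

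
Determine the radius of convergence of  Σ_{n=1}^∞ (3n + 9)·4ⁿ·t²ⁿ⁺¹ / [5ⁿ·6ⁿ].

R = √30/2

Apply the ratio test: |a_{n+1}| / |a_n| = [(3(n+1) + 9)/(3n + 9)] · 4/(5·6), which tends to 2/15 as n → ∞.
Successive powers of t differ by 2, so the series converges when |t|² · 2/15 < 1, i.e. |t| < √(15/2). So R = √30/2.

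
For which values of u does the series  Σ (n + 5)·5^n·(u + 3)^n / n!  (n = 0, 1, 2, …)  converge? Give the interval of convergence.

By the ratio test, |a_{n+1}/a_n| = ((n+1) + 5)/(n + 5) · 5 · 1/(n+1) → 0.
Since the limit is 0 < 1 for every u, the series converges on all of ℝ and R = ∞.

(−∞, ∞)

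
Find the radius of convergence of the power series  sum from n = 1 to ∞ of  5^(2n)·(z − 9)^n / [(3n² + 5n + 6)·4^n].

R = 4/25

The ratio of consecutive coefficients is [(3n² + 5n + 6)/(3(n+1)² + 5(n+1) + 6)] · 25/4 → 25/4.
Hence the series converges for |z − 9| < 1/(25/4) = 4/25, so the radius of convergence is 4/25.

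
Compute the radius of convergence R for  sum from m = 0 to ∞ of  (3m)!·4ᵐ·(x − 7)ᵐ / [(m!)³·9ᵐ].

Apply the ratio test: |a_{m+1}| / |a_m| = (3m+1)·(3m+2)·(3m+3)/(m+1)³ · 4/9, which tends to 12 as m → ∞.
The series converges when 12 · |x − 7| < 1, giving R = 1/12.

R = 1/12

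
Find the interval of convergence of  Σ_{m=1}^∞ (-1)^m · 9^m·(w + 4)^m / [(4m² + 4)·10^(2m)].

By the ratio test, |a_{m+1}/a_m| = [(4m² + 4)/(4(m+1)² + 4)] · 9/100 → 9/100.
The series converges when 9/100 · |w + 4| < 1, giving R = 100/9.
Check w = 64/9: the terms are on the order of 1/m², so the series converges absolutely by comparison with the p-series (p = 2 > 1).
When w = -136/9, the series is dominated by a constant times Σ 1/m², which converges (p = 2 > 1).

[-136/9, 64/9]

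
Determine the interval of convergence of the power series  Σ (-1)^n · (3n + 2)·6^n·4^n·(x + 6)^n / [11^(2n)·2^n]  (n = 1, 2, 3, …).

The ratio of consecutive coefficients is [(3(n+1) + 2)/(3n + 2)] · 6·4/(121·2) → 12/121.
The series converges when 12/121 · |x + 6| < 1, giving R = 121/12.
At x = 49/12: the terms have absolute value of order n, which does not tend to 0, so the series diverges by the divergence test.
Endpoint x = -193/12: the n-th term does not approach 0; divergence by the term test.

(-193/12, 49/12)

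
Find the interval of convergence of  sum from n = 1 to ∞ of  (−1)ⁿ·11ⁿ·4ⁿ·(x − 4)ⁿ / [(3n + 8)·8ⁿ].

(42/11, 46/11]

Ratio test: |a_{n+1}/a_n| = [(3n + 8)/(3(n+1) + 8)] · 11·4/8 → 11/2 as n → ∞.
The series converges when 11/2 · |x − 4| < 1, giving R = 2/11.
At x = 46/11: convergence follows from the alternating series test (terms decrease monotonically to 0).
Check x = 42/11: the terms are asymptotic to a nonzero constant times 1/n, so the series diverges by limit comparison with Σ 1/n.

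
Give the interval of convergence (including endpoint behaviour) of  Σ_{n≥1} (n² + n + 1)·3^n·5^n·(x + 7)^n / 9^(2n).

(-62/5, -8/5)

The ratio of consecutive coefficients is [((n+1)² + (n+1) + 1)/(n² + n + 1)] · 3·5/81 → 5/27.
The series converges when 5/27 · |x + 7| < 1, giving R = 27/5.
Check x = -8/5: the terms have absolute value of order n², which does not tend to 0, so the series diverges by the divergence test.
When x = -62/5, the terms have absolute value of order n², which does not tend to 0, so the series diverges by the divergence test.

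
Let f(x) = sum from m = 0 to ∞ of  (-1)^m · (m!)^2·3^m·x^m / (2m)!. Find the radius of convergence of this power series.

Apply the ratio test: |a_{m+1}| / |a_m| = (m+1)²/[(2m+1)·(2m+2)] · 3, which tends to 3/4 as m → ∞.
Thus R = 1/(3/4) = 4/3.

R = 4/3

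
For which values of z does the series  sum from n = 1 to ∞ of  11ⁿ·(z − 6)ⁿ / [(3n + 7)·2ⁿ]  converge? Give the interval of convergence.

[64/11, 68/11)

Ratio test: |a_{n+1}/a_n| = [(3n + 7)/(3(n+1) + 7)] · 11/2 → 11/2 as n → ∞.
Convergence for |z − 6| · 11/2 < 1, i.e. |z − 6| < 2/11. So R = 2/11.
Check z = 68/11: the terms behave like c/n; limit comparison with the harmonic series gives divergence.
When z = 64/11, convergence follows from the alternating series test (terms decrease monotonically to 0).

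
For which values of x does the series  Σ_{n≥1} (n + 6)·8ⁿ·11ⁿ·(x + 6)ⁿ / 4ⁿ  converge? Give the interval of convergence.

By the ratio test, |a_{n+1}/a_n| = [((n+1) + 6)/(n + 6)] · 8·11/4 → 22.
Thus R = 1/(22) = 1/22.
Check x = -131/22: the terms have absolute value of order n, which does not tend to 0, so the series diverges by the divergence test.
Endpoint x = -133/22: the n-th term does not approach 0; divergence by the term test.

(-133/22, -131/22)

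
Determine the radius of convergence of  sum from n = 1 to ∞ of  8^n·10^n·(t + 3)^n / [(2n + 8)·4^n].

R = 1/20

The ratio of consecutive coefficients is [(2n + 8)/(2(n+1) + 8)] · 8·10/4 → 20.
Thus R = 1/(20) = 1/20.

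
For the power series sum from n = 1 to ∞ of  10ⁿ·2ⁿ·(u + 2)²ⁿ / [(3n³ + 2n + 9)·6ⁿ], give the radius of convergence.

By the ratio test, |a_{n+1}/a_n| = [(3n³ + 2n + 9)/(3(n+1)³ + 2(n+1) + 9)] · 10·2/6 → 10/3.
Since the exponent of (u + 2) increases by 2 each term, convergence requires |u + 2|² < 3/10, hence R = √30/10.

R = √30/10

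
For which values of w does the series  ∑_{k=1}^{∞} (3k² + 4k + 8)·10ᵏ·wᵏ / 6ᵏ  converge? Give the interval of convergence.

Apply the ratio test: |a_{k+1}| / |a_k| = [(3(k+1)² + 4(k+1) + 8)/(3k² + 4k + 8)] · 10/6, which tends to 5/3 as k → ∞.
Hence the series converges for |w| < 1/(5/3) = 3/5, so the radius of convergence is 3/5.
Check w = 3/5: the k-th term does not approach 0; divergence by the term test.
Endpoint w = -3/5: the terms have absolute value of order k², which does not tend to 0, so the series diverges by the divergence test.

(-3/5, 3/5)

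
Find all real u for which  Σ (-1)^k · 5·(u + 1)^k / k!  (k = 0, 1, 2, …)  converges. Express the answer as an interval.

Apply the ratio test: |a_{k+1}| / |a_k| = 5/5 · 1/(k+1), which tends to 0 as k → ∞.
The ratio tends to 0 regardless of u, hence R = ∞.

(−∞, ∞)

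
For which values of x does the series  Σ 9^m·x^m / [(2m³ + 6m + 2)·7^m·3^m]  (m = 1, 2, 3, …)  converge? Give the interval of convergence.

Apply the ratio test: |a_{m+1}| / |a_m| = [(2m³ + 6m + 2)/(2(m+1)³ + 6(m+1) + 2)] · 9/(7·3), which tends to 3/7 as m → ∞.
Hence the series converges for |x| < 1/(3/7) = 7/3, so the radius of convergence is 7/3.
Check x = 7/3: the series is dominated by a constant times Σ 1/m³, which converges (p = 3 > 1).
At x = -7/3: absolute convergence follows by limit comparison with Σ 1/m³.

[-7/3, 7/3]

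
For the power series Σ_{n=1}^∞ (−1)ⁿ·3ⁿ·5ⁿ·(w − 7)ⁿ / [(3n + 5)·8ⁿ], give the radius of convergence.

R = 8/15

Ratio test: |a_{n+1}/a_n| = [(3n + 5)/(3(n+1) + 5)] · 3·5/8 → 15/8 as n → ∞.
Convergence for |w − 7| · 15/8 < 1, i.e. |w − 7| < 8/15. So R = 8/15.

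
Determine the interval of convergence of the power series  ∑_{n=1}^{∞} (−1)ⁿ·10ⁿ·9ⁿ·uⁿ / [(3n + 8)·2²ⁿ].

Ratio test: |a_{n+1}/a_n| = [(3n + 8)/(3(n+1) + 8)] · 10·9/4 → 45/2 as n → ∞.
Hence the series converges for |u| < 1/(45/2) = 2/45, so the radius of convergence is 2/45.
Endpoint u = 2/45: the terms alternate in sign and decrease monotonically to 0 in absolute value (size ~ c/n), so the alternating series test gives convergence.
Endpoint u = -2/45: the terms are asymptotic to a nonzero constant times 1/n, so the series diverges by limit comparison with Σ 1/n.

(-2/45, 2/45]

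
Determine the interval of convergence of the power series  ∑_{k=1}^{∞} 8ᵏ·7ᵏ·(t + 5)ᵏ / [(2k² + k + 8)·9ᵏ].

Ratio test: |a_{k+1}/a_k| = [(2k² + k + 8)/(2(k+1)² + (k+1) + 8)] · 8·7/9 → 56/9 as k → ∞.
The series converges when 56/9 · |t + 5| < 1, giving R = 9/56.
Check t = -271/56: the terms are on the order of 1/k², so the series converges absolutely by comparison with the p-series (p = 2 > 1).
At t = -289/56: absolute convergence follows by limit comparison with Σ 1/k².

[-289/56, -271/56]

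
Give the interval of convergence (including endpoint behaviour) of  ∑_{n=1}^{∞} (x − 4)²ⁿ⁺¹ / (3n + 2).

(3, 5)

The ratio of consecutive coefficients is (3n + 2)/(3(n+1) + 2) → 1.
Writing y = (x − 4)², the series in y has radius 1, so |x − 4| < √(1) = 1 and R = 1.
When x = 5, comparison with the harmonic series Σ 1/n shows the series diverges.
When x = 3, the terms behave like c/n; limit comparison with the harmonic series gives divergence.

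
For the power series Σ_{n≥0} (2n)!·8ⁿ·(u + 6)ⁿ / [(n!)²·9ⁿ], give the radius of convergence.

R = 9/32

By the ratio test, |a_{n+1}/a_n| = (2n+1)·(2n+2)/(n+1)² · 8/9 → 32/9.
Thus R = 1/(32/9) = 9/32.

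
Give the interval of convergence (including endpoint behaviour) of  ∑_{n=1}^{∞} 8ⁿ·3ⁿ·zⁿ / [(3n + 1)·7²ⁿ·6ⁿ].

Apply the ratio test: |a_{n+1}| / |a_n| = [(3n + 1)/(3(n+1) + 1)] · 8·3/(49·6), which tends to 4/49 as n → ∞.
Thus R = 1/(4/49) = 49/4.
At z = 49/4: the terms behave like c/n; limit comparison with the harmonic series gives divergence.
At z = -49/4: the terms alternate in sign and decrease monotonically to 0 in absolute value (size ~ c/n), so the alternating series test gives convergence.

[-49/4, 49/4)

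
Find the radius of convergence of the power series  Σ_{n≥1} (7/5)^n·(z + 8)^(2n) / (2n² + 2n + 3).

R = √35/7

The ratio of consecutive coefficients is [(2n² + 2n + 3)/(2(n+1)² + 2(n+1) + 3)] · 7/5 → 7/5.
Successive powers of (z + 8) differ by 2, so the series converges when |z + 8|² · 7/5 < 1, i.e. |z + 8| < √(5/7). So R = √35/7.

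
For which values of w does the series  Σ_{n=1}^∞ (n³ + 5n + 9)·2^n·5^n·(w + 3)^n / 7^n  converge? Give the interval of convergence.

The ratio of consecutive coefficients is [((n+1)³ + 5(n+1) + 9)/(n³ + 5n + 9)] · 2·5/7 → 10/7.
Thus R = 1/(10/7) = 7/10.
Endpoint w = -23/10: the terms do not tend to 0, so the series diverges.
Check w = -37/10: the terms have absolute value of order n³, which does not tend to 0, so the series diverges by the divergence test.

(-37/10, -23/10)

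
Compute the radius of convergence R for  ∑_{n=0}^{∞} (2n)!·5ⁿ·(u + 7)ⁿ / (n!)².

R = 1/20

Apply the ratio test: |a_{n+1}| / |a_n| = (2n+1)·(2n+2)/(n+1)² · 5, which tends to 20 as n → ∞.
Convergence for |u + 7| · 20 < 1, i.e. |u + 7| < 1/20. So R = 1/20.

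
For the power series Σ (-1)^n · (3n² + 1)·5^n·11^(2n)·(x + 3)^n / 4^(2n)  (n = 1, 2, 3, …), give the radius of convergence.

R = 16/605

Apply the ratio test: |a_{n+1}| / |a_n| = [(3(n+1)² + 1)/(3n² + 1)] · 5·121/16, which tends to 605/16 as n → ∞.
The series converges when 605/16 · |x + 3| < 1, giving R = 16/605.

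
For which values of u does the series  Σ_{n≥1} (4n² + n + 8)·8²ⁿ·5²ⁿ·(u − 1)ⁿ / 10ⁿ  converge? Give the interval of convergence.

The ratio of consecutive coefficients is [(4(n+1)² + (n+1) + 8)/(4n² + n + 8)] · 64·25/10 → 160.
The series converges when 160 · |u − 1| < 1, giving R = 1/160.
Endpoint u = 161/160: the terms do not tend to 0, so the series diverges.
At u = 159/160: the terms do not tend to 0, so the series diverges.

(159/160, 161/160)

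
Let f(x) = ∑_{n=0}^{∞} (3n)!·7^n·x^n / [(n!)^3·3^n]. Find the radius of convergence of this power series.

R = 1/63

Ratio test: |a_{n+1}/a_n| = (3n+1)·(3n+2)·(3n+3)/(n+1)³ · 7/3 → 63 as n → ∞.
The series converges when 63 · |x| < 1, giving R = 1/63.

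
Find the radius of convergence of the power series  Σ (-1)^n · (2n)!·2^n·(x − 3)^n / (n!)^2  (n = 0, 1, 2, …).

R = 1/8

By the ratio test, |a_{n+1}/a_n| = (2n+1)·(2n+2)/(n+1)² · 2 → 8.
Thus R = 1/(8) = 1/8.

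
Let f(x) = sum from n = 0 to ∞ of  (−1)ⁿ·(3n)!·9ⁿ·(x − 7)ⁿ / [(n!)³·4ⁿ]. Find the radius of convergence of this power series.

By the ratio test, |a_{n+1}/a_n| = (3n+1)·(3n+2)·(3n+3)/(n+1)³ · 9/4 → 243/4.
Thus R = 1/(243/4) = 4/243.

R = 4/243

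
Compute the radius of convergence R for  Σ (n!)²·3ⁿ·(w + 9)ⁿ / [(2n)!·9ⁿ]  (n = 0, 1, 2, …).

R = 12

By the ratio test, |a_{n+1}/a_n| = (n+1)²/[(2n+1)·(2n+2)] · 3/9 → 1/12.
The series converges when 1/12 · |w + 9| < 1, giving R = 12.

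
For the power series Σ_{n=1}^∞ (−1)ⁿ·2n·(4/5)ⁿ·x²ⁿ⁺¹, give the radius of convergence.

R = √5/2

Ratio test: |a_{n+1}/a_n| = [2(n+1)/2n] · 4/5 → 4/5 as n → ∞.
Successive powers of x differ by 2, so the series converges when |x|² · 4/5 < 1, i.e. |x| < √(5/4). So R = √5/2.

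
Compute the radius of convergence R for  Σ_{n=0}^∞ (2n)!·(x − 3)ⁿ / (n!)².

R = 1/4

Ratio test: |a_{n+1}/a_n| = (2n+1)·(2n+2)/(n+1)² → 4 as n → ∞.
Hence the series converges for |x − 3| < 1/(4) = 1/4, so the radius of convergence is 1/4.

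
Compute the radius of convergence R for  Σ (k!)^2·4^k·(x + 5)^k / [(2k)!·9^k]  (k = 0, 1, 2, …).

R = 9

By the ratio test, |a_{k+1}/a_k| = (k+1)²/[(2k+1)·(2k+2)] · 4/9 → 1/9.
Thus R = 1/(1/9) = 9.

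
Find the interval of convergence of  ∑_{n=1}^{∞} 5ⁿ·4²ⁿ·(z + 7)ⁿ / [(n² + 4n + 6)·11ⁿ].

[-571/80, -549/80]

Apply the ratio test: |a_{n+1}| / |a_n| = [(n² + 4n + 6)/((n+1)² + 4(n+1) + 6)] · 5·16/11, which tends to 80/11 as n → ∞.
Thus R = 1/(80/11) = 11/80.
At z = -549/80: the series is dominated by a constant times Σ 1/n², which converges (p = 2 > 1).
Check z = -571/80: the terms are on the order of 1/n², so the series converges absolutely by comparison with the p-series (p = 2 > 1).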